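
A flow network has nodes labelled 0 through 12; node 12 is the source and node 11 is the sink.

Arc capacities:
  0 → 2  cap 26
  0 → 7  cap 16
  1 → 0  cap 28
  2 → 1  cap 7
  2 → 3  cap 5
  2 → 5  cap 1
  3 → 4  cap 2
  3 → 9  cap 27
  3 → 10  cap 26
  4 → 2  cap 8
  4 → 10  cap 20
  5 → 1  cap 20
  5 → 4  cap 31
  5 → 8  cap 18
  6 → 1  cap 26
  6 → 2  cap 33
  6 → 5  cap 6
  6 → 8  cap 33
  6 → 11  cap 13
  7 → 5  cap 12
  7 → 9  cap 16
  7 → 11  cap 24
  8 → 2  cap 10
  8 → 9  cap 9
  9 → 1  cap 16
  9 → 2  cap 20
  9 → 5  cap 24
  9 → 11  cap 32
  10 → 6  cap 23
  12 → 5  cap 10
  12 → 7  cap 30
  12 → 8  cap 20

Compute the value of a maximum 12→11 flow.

Maximum flow value: 59

augment #1: 12→7→11 bottleneck 24, total now 24
augment #2: 12→7→9→11 bottleneck 6, total now 30
augment #3: 12→8→9→11 bottleneck 9, total now 39
augment #4: 12→5→4→10→6→11 bottleneck 10, total now 49
augment #5: 12→8→2→3→9→11 bottleneck 5, total now 54
augment #6: 12→8→2→1→0→7→9→11 bottleneck 5, total now 59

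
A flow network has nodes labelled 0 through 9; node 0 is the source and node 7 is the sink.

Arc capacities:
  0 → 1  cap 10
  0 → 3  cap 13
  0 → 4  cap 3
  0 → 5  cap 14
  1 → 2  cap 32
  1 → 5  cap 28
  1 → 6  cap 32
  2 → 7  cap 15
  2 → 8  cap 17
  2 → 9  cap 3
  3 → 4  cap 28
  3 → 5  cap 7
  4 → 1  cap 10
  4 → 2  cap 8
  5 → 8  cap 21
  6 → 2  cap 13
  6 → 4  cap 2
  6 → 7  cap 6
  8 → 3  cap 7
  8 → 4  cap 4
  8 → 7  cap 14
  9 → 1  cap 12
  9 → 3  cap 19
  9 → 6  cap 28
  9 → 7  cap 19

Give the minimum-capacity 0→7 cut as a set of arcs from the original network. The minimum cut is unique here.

Min-cut arcs: {(2,7), (2,9), (6,7), (8,7)} (total capacity 38)

augment #1: 0→1→2→7 push 10
augment #2: 0→4→2→7 push 3
augment #3: 0→5→8→7 push 14
augment #4: 0→3→4→2→7 push 2
augment #5: 0→3→4→1→6→7 push 6
augment #6: 0→3→4→2→9→7 push 3
max flow = 38; residual-reachable set from 0 gives S-side
cut edges (S→T): {(2,7), (2,9), (6,7), (8,7)} total cap 38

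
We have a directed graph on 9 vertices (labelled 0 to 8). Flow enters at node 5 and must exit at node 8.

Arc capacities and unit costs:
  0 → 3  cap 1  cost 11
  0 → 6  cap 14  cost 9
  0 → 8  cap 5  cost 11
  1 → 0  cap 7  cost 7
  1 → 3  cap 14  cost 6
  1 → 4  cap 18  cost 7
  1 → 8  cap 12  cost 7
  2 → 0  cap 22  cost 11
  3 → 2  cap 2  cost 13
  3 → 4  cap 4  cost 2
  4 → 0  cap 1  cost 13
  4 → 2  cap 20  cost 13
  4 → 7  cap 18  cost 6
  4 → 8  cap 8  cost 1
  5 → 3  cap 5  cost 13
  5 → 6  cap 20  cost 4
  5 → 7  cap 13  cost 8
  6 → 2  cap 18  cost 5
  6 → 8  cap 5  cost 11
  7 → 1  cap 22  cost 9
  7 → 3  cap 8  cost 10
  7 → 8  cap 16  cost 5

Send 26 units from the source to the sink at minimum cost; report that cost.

Minimum cost for 26 units: 432

shortest-cost path #1: 5→7→8 push 13 @ unit cost 13 (adds 169)
shortest-cost path #2: 5→6→8 push 5 @ unit cost 15 (adds 75)
shortest-cost path #3: 5→3→4→8 push 4 @ unit cost 16 (adds 64)
shortest-cost path #4: 5→6→2→0→8 push 4 @ unit cost 31 (adds 124)
total cost = 432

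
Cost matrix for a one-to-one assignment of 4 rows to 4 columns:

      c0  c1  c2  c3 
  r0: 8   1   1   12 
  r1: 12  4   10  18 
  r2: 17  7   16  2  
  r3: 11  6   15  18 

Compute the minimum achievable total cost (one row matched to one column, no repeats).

optimal assignment: row0→col2 (cost 1), row1→col1 (cost 4), row2→col3 (cost 2), row3→col0 (cost 11)
total = 1 + 4 + 2 + 11 = 18

Minimum assignment cost: 18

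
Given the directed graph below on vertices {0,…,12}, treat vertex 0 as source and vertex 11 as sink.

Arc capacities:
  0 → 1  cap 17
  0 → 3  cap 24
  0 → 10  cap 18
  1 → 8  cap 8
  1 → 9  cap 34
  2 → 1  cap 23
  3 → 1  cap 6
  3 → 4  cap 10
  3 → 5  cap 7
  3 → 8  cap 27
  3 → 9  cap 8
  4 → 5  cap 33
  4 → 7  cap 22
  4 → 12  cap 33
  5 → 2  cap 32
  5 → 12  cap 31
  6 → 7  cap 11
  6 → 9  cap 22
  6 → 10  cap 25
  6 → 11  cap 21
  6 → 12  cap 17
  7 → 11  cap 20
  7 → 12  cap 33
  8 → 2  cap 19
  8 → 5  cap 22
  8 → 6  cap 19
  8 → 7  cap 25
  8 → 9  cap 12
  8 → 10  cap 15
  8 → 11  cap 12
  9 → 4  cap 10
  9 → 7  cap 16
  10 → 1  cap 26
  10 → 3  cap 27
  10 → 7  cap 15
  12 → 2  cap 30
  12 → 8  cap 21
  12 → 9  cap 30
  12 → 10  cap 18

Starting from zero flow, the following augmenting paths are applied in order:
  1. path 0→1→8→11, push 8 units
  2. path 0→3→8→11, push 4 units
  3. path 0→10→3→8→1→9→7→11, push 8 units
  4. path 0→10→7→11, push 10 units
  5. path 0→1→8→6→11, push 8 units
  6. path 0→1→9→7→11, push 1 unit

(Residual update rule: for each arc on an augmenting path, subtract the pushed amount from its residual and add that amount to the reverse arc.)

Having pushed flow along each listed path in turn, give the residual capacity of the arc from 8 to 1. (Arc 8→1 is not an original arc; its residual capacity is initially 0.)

Residual capacity of (8,1): 8

after path 1 (0→1→8→11, push 8): res(8,1)=8
after path 2 (0→3→8→11, push 4): res(8,1)=8
after path 3 (0→10→3→8→1→9→7→11, push 8): res(8,1)=0
after path 4 (0→10→7→11, push 10): res(8,1)=0
after path 5 (0→1→8→6→11, push 8): res(8,1)=8
after path 6 (0→1→9→7→11, push 1): res(8,1)=8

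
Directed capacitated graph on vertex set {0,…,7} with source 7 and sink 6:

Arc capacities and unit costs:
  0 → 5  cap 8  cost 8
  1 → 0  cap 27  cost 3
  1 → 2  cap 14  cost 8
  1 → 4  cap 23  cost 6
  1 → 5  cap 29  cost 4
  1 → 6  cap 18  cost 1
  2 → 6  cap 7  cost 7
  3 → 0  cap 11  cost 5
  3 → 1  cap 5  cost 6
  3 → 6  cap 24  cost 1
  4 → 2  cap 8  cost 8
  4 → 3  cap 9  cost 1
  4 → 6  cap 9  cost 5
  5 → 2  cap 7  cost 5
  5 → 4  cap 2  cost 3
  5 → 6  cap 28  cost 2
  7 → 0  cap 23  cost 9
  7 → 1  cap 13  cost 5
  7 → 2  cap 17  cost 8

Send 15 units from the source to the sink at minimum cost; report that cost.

shortest-cost path #1: 7→1→6 push 13 @ unit cost 6 (adds 78)
shortest-cost path #2: 7→2→6 push 2 @ unit cost 15 (adds 30)
total cost = 108

Minimum cost for 15 units: 108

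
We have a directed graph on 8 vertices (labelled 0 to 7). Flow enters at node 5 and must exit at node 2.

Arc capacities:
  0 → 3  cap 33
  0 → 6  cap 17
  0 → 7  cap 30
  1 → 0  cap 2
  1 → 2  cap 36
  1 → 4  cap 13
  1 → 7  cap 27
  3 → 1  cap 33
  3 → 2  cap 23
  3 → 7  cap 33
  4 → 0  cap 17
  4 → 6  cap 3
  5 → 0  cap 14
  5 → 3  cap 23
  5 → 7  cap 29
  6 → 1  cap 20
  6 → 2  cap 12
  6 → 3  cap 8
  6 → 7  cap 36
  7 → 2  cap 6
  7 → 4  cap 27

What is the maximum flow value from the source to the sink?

augment #1: 5→3→2 bottleneck 23, total now 23
augment #2: 5→7→2 bottleneck 6, total now 29
augment #3: 5→0→6→2 bottleneck 12, total now 41
augment #4: 5→0→3→1→2 bottleneck 2, total now 43
augment #5: 5→7→4→6→1→2 bottleneck 3, total now 46
augment #6: 5→7→4→0→3→1→2 bottleneck 17, total now 63

Maximum flow value: 63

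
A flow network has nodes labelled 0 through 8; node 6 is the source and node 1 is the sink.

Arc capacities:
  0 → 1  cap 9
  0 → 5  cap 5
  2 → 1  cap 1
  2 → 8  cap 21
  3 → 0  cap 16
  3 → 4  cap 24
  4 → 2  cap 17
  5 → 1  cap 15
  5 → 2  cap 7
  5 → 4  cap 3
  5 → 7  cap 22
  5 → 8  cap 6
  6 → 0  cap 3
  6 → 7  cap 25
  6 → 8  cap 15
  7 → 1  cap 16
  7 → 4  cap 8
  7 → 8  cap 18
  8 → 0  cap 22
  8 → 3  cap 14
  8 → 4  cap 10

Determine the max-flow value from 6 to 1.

augment #1: 6→0→1 bottleneck 3, total now 3
augment #2: 6→7→1 bottleneck 16, total now 19
augment #3: 6→8→0→1 bottleneck 6, total now 25
augment #4: 6→7→4→2→1 bottleneck 1, total now 26
augment #5: 6→8→0→5→1 bottleneck 5, total now 31

Maximum flow value: 31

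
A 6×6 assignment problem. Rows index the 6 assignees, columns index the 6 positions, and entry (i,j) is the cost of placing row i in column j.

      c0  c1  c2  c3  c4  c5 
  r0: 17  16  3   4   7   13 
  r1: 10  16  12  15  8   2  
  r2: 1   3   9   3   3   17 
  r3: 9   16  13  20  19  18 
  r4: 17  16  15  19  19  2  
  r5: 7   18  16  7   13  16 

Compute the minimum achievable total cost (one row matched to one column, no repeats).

optimal assignment: row0→col2 (cost 3), row1→col4 (cost 8), row2→col1 (cost 3), row3→col0 (cost 9), row4→col5 (cost 2), row5→col3 (cost 7)
total = 3 + 8 + 3 + 9 + 2 + 7 = 32

Minimum assignment cost: 32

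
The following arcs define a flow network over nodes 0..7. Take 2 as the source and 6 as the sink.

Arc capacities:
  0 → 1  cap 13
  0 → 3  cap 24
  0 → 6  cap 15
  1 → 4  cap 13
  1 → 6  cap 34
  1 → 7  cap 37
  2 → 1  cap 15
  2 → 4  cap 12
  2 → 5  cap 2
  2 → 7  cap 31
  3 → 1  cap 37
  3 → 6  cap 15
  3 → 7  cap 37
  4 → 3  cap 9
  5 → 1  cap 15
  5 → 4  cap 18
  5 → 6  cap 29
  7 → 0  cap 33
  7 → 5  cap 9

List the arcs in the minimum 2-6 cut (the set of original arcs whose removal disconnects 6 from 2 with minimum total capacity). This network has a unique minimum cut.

Min-cut arcs: {(2,1), (2,5), (2,7), (4,3)} (total capacity 57)

augment #1: 2→1→6 push 15
augment #2: 2→5→6 push 2
augment #3: 2→4→3→6 push 9
augment #4: 2→7→0→6 push 15
augment #5: 2→7→5→6 push 9
augment #6: 2→7→0→1→6 push 7
max flow = 57; residual-reachable set from 2 gives S-side
cut edges (S→T): {(2,1), (2,5), (2,7), (4,3)} total cap 57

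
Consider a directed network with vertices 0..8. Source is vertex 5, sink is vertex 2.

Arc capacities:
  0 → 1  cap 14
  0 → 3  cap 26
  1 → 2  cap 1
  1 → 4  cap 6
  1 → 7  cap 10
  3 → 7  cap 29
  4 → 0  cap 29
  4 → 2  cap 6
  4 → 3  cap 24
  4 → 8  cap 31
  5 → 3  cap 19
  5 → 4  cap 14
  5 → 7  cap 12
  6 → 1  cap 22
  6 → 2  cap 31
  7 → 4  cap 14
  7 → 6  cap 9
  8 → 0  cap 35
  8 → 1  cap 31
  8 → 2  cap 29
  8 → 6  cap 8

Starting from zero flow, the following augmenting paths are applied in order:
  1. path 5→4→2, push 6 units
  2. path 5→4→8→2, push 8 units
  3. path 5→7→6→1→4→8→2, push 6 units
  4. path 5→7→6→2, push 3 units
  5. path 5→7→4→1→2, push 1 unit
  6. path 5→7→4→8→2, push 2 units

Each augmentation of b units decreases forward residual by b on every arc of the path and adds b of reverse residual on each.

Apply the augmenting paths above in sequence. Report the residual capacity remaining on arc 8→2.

after path 1 (5→4→2, push 6): res(8,2)=29
after path 2 (5→4→8→2, push 8): res(8,2)=21
after path 3 (5→7→6→1→4→8→2, push 6): res(8,2)=15
after path 4 (5→7→6→2, push 3): res(8,2)=15
after path 5 (5→7→4→1→2, push 1): res(8,2)=15
after path 6 (5→7→4→8→2, push 2): res(8,2)=13

Residual capacity of (8,2): 13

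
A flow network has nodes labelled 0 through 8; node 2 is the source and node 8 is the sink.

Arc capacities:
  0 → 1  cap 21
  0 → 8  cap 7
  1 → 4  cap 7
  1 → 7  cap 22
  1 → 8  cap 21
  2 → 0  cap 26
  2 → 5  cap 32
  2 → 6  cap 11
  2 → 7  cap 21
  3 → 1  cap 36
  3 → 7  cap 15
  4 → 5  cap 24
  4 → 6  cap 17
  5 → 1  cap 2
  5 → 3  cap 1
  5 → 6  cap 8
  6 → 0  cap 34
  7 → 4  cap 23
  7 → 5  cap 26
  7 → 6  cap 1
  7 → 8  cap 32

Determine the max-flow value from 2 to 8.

Maximum flow value: 52

augment #1: 2→0→8 bottleneck 7, total now 7
augment #2: 2→7→8 bottleneck 21, total now 28
augment #3: 2→0→1→8 bottleneck 19, total now 47
augment #4: 2→5→1→8 bottleneck 2, total now 49
augment #5: 2→5→3→7→8 bottleneck 1, total now 50
augment #6: 2→6→0→1→7→8 bottleneck 2, total now 52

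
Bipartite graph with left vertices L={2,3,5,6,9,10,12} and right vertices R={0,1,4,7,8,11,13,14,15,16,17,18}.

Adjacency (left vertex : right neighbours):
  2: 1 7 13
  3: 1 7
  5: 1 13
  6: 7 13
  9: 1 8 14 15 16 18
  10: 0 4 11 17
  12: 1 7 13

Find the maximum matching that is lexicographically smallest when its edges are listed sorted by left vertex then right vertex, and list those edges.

|M| = 5 (so the lex-smallest maximum matching has 5 edges)
process left vertices in ascending order; for each, take the smallest-labelled available neighbour that still permits 5 edges overall, or leave it unmatched if none does
lex-smallest matching: {2-1, 3-7, 5-13, 9-8, 10-0}

Lex-smallest maximum matching: {(2,1), (3,7), (5,13), (9,8), (10,0)}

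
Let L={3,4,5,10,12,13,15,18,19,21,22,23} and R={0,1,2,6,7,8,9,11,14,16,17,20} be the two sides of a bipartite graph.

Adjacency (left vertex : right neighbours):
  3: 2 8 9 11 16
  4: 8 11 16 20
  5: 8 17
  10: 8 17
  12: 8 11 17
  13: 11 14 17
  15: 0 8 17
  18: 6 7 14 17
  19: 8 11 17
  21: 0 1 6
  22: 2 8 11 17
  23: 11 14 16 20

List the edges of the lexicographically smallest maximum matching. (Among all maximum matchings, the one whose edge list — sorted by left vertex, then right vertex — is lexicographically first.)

Lex-smallest maximum matching: {(3,9), (4,16), (5,8), (10,17), (12,11), (13,14), (15,0), (18,6), (21,1), (22,2), (23,20)}

|M| = 11 (so the lex-smallest maximum matching has 11 edges)
process left vertices in ascending order; for each, take the smallest-labelled available neighbour that still permits 11 edges overall, or leave it unmatched if none does
lex-smallest matching: {3-9, 4-16, 5-8, 10-17, 12-11, 13-14, 15-0, 18-6, 21-1, 22-2, 23-20}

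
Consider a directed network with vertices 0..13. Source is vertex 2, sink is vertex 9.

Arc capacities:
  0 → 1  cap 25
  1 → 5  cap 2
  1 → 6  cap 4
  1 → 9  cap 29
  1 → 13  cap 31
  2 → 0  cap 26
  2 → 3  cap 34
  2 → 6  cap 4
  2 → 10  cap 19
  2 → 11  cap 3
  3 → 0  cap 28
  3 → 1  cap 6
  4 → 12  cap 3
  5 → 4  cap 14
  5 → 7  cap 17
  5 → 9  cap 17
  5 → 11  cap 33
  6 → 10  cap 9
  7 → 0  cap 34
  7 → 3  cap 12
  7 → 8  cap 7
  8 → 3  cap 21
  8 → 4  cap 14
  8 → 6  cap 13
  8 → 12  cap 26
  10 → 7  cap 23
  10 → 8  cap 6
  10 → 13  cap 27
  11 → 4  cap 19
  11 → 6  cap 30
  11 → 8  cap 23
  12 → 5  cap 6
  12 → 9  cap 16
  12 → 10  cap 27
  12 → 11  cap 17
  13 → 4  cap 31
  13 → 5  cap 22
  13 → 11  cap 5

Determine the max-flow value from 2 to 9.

Maximum flow value: 57

augment #1: 2→0→1→9 bottleneck 25, total now 25
augment #2: 2→3→1→9 bottleneck 4, total now 29
augment #3: 2→3→1→5→9 bottleneck 2, total now 31
augment #4: 2→10→8→12→9 bottleneck 6, total now 37
augment #5: 2→10→13→5→9 bottleneck 13, total now 50
augment #6: 2→11→4→12→9 bottleneck 3, total now 53
augment #7: 2→6→10→13→5→9 bottleneck 2, total now 55
augment #8: 2→6→10→7→8→12→9 bottleneck 2, total now 57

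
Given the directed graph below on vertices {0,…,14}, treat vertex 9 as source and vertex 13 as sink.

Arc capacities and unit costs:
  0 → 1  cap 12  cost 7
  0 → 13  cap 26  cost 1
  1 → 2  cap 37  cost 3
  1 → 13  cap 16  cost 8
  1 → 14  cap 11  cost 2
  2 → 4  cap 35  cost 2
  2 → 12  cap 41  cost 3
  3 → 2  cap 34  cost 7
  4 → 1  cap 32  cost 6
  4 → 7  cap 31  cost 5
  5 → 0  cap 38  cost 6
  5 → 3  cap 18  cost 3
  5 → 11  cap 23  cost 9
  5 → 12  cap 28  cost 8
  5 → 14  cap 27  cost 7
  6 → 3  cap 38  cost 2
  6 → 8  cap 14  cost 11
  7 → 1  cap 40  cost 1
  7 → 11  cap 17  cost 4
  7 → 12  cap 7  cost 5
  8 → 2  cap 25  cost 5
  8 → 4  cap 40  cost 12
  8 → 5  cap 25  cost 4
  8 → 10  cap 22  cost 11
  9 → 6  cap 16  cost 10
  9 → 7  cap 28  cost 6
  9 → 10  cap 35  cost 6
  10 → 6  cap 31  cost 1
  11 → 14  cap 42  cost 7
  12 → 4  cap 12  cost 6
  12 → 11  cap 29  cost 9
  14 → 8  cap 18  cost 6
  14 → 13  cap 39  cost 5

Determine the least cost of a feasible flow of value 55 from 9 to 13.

shortest-cost path #1: 9→7→1→14→13 push 11 @ unit cost 14 (adds 154)
shortest-cost path #2: 9→7→1→13 push 16 @ unit cost 15 (adds 240)
shortest-cost path #3: 9→7→11→14→13 push 1 @ unit cost 22 (adds 22)
shortest-cost path #4: 9→10→6→8→5→0→13 push 14 @ unit cost 29 (adds 406)
shortest-cost path #5: 9→10→6→3→2→4→7→11→14→13 push 13 @ unit cost 39 (adds 507)
total cost = 1329

Minimum cost for 55 units: 1329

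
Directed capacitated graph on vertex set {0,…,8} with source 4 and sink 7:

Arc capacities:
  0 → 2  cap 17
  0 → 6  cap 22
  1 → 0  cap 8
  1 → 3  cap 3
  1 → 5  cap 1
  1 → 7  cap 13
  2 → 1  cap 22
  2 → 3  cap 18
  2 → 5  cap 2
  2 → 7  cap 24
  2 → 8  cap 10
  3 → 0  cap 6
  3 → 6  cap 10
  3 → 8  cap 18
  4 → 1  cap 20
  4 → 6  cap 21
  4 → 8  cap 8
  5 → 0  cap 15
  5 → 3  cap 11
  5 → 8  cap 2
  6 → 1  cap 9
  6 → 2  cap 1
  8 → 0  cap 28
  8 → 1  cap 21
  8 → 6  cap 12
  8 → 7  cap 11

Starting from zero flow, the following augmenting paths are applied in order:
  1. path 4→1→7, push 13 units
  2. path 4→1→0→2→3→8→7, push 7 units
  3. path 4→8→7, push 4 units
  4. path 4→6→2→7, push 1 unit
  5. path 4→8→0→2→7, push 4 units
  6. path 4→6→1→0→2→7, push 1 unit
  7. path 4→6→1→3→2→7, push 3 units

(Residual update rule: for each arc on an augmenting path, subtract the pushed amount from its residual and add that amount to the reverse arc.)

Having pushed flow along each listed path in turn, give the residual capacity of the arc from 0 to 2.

after path 1 (4→1→7, push 13): res(0,2)=17
after path 2 (4→1→0→2→3→8→7, push 7): res(0,2)=10
after path 3 (4→8→7, push 4): res(0,2)=10
after path 4 (4→6→2→7, push 1): res(0,2)=10
after path 5 (4→8→0→2→7, push 4): res(0,2)=6
after path 6 (4→6→1→0→2→7, push 1): res(0,2)=5
after path 7 (4→6→1→3→2→7, push 3): res(0,2)=5

Residual capacity of (0,2): 5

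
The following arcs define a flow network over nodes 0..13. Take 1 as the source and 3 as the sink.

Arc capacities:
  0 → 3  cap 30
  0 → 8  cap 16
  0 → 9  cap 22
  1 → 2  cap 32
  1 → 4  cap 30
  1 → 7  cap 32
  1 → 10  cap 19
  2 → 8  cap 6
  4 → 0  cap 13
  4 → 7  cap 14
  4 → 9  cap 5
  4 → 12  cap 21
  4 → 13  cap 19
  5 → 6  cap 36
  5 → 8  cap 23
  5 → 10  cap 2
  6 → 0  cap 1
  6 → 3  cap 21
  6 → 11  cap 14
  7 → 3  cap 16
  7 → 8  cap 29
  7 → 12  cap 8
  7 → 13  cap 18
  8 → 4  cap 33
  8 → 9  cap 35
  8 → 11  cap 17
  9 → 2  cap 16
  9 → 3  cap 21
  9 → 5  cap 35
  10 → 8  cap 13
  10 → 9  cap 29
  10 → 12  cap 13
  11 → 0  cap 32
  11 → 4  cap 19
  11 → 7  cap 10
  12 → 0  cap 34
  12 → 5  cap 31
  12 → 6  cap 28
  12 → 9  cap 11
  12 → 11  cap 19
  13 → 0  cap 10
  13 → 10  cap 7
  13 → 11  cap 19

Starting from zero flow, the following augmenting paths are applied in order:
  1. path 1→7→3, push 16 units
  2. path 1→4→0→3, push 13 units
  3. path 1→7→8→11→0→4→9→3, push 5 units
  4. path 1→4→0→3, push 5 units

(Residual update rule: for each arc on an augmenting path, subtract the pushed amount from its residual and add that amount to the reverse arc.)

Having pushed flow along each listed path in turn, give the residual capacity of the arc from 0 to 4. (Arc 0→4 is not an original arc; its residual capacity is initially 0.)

after path 1 (1→7→3, push 16): res(0,4)=0
after path 2 (1→4→0→3, push 13): res(0,4)=13
after path 3 (1→7→8→11→0→4→9→3, push 5): res(0,4)=8
after path 4 (1→4→0→3, push 5): res(0,4)=13

Residual capacity of (0,4): 13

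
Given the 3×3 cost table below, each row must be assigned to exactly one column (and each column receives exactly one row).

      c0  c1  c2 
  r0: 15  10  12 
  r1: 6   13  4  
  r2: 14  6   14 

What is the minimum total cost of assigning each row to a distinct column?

Minimum assignment cost: 24

optimal assignment: row0→col2 (cost 12), row1→col0 (cost 6), row2→col1 (cost 6)
total = 12 + 6 + 6 = 24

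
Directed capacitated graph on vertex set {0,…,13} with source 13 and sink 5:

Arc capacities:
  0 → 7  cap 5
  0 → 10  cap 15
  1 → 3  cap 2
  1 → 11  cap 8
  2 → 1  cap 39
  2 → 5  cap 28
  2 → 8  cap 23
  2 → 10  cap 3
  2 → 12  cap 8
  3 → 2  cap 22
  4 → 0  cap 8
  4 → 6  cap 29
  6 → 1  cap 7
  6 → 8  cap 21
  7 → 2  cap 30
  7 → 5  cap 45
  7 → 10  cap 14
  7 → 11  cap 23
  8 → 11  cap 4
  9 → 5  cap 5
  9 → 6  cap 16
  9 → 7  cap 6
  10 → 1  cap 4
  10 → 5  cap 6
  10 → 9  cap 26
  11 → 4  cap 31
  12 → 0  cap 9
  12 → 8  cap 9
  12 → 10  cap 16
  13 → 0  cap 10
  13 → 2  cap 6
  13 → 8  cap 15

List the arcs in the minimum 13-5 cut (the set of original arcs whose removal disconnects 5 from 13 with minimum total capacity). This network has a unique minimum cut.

Min-cut arcs: {(8,11), (13,0), (13,2)} (total capacity 20)

augment #1: 13→2→5 push 6
augment #2: 13→0→7→5 push 5
augment #3: 13→0→10→5 push 5
augment #4: 13→8→11→4→0→10→5 push 1
augment #5: 13→8→11→4→0→10→9→5 push 3
max flow = 20; residual-reachable set from 13 gives S-side
cut edges (S→T): {(8,11), (13,0), (13,2)} total cap 20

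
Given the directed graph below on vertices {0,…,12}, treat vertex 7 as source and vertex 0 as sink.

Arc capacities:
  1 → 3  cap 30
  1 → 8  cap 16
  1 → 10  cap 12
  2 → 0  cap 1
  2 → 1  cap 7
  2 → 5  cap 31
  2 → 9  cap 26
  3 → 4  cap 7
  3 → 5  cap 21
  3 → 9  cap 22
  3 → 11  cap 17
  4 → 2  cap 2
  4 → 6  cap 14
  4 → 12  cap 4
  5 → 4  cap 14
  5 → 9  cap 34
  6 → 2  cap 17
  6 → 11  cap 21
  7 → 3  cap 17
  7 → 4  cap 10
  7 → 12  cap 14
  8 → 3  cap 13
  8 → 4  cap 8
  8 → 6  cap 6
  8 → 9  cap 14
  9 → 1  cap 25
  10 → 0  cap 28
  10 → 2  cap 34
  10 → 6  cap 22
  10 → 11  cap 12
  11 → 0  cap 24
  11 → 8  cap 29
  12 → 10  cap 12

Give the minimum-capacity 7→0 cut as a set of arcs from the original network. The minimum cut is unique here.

augment #1: 7→3→11→0 push 17
augment #2: 7→4→2→0 push 1
augment #3: 7→12→10→0 push 12
augment #4: 7→4→6→11→0 push 7
augment #5: 7→4→2→1→10→0 push 1
augment #6: 7→4→6→2→1→10→0 push 1
max flow = 39; residual-reachable set from 7 gives S-side
cut edges (S→T): {(7,3), (7,4), (12,10)} total cap 39

Min-cut arcs: {(7,3), (7,4), (12,10)} (total capacity 39)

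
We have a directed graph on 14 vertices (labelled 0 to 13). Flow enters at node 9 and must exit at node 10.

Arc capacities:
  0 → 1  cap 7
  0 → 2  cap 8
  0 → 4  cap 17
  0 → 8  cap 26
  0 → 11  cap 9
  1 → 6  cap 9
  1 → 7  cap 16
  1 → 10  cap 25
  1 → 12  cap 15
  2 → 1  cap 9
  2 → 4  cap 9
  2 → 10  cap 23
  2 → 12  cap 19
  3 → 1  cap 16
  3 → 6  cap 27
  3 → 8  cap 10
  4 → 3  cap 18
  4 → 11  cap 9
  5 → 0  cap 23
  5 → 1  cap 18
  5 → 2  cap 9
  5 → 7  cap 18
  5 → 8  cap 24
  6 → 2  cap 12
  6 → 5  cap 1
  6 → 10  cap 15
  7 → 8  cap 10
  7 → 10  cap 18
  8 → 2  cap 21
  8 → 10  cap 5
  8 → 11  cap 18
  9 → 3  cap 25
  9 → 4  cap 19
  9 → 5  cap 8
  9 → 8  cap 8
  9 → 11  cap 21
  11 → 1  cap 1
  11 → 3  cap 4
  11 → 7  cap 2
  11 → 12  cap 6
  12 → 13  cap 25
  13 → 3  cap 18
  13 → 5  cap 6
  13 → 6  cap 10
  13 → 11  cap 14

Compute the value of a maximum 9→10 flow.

augment #1: 9→8→10 bottleneck 5, total now 5
augment #2: 9→3→1→10 bottleneck 16, total now 21
augment #3: 9→3→6→10 bottleneck 9, total now 30
augment #4: 9→5→1→10 bottleneck 8, total now 38
augment #5: 9→8→2→10 bottleneck 3, total now 41
augment #6: 9→11→1→10 bottleneck 1, total now 42
augment #7: 9→11→7→10 bottleneck 2, total now 44
augment #8: 9→4→3→6→10 bottleneck 6, total now 50
augment #9: 9→4→3→6→2→10 bottleneck 12, total now 62
augment #10: 9→11→3→8→2→10 bottleneck 4, total now 66
augment #11: 9→11→12→13→5→2→10 bottleneck 4, total now 70
augment #12: 9→11→12→13→5→7→10 bottleneck 2, total now 72

Maximum flow value: 72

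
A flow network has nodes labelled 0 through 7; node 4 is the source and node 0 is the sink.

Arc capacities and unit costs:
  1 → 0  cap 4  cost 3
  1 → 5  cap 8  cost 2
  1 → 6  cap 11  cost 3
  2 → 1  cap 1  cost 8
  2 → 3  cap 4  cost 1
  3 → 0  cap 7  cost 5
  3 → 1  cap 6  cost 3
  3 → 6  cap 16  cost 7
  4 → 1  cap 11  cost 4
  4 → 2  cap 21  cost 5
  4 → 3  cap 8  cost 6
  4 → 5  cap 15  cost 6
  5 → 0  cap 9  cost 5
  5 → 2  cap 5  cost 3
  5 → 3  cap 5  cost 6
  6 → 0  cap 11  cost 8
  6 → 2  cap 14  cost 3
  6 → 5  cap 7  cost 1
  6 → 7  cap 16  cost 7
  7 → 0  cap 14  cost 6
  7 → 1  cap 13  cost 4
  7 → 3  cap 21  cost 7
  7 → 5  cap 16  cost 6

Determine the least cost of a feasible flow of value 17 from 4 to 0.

Minimum cost for 17 units: 171

shortest-cost path #1: 4→1→0 push 4 @ unit cost 7 (adds 28)
shortest-cost path #2: 4→5→0 push 9 @ unit cost 11 (adds 99)
shortest-cost path #3: 4→3→0 push 4 @ unit cost 11 (adds 44)
total cost = 171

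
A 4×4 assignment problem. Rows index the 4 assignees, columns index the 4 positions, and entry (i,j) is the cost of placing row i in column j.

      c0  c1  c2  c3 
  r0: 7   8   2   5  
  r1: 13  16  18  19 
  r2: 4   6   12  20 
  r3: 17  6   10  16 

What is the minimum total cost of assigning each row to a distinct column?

optimal assignment: row0→col2 (cost 2), row1→col3 (cost 19), row2→col0 (cost 4), row3→col1 (cost 6)
total = 2 + 19 + 4 + 6 = 31

Minimum assignment cost: 31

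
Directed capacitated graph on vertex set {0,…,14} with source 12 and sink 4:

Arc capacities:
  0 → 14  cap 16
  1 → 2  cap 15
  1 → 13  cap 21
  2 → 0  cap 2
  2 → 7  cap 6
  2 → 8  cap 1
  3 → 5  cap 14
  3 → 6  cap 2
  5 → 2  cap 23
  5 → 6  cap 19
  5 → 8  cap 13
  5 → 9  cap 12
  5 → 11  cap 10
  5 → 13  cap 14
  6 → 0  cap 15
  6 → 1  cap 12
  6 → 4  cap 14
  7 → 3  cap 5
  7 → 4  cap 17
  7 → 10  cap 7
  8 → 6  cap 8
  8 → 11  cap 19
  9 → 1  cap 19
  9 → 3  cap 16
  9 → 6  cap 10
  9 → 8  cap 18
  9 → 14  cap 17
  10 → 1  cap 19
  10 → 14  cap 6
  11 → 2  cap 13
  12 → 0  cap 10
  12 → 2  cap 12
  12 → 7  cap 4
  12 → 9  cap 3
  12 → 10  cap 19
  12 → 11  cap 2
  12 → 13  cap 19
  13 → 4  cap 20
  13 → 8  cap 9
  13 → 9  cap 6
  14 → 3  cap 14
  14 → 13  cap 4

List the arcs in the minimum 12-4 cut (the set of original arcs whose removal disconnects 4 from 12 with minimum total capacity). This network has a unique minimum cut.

Min-cut arcs: {(2,7), (6,4), (12,7), (13,4)} (total capacity 44)

augment #1: 12→7→4 push 4
augment #2: 12→13→4 push 19
augment #3: 12→2→7→4 push 6
augment #4: 12→9→6→4 push 3
augment #5: 12→0→14→13→4 push 1
augment #6: 12→2→8→6→4 push 1
augment #7: 12→0→14→3→6→4 push 2
augment #8: 12→0→14→3→5→6→4 push 7
augment #9: 12→10→1→13→8→6→4 push 1
max flow = 44; residual-reachable set from 12 gives S-side
cut edges (S→T): {(2,7), (6,4), (12,7), (13,4)} total cap 44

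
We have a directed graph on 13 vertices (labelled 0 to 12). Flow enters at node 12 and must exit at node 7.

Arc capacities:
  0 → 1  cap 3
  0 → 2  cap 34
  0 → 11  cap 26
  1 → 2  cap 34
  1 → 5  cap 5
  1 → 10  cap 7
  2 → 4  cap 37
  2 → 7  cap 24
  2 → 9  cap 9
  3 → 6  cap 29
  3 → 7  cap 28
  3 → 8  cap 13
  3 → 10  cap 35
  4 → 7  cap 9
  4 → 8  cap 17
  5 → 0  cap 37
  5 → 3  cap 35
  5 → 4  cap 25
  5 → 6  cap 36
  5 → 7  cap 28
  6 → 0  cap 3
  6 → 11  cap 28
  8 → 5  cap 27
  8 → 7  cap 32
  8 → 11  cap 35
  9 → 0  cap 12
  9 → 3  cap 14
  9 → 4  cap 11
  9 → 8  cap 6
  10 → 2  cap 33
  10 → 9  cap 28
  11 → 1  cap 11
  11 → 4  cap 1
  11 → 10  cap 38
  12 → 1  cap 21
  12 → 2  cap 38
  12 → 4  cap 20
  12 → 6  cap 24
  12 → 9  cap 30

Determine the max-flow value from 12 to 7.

augment #1: 12→2→7 bottleneck 24, total now 24
augment #2: 12→4→7 bottleneck 9, total now 33
augment #3: 12→1→5→7 bottleneck 5, total now 38
augment #4: 12→4→8→7 bottleneck 11, total now 49
augment #5: 12→9→3→7 bottleneck 14, total now 63
augment #6: 12→9→8→7 bottleneck 6, total now 69
augment #7: 12→2→4→8→7 bottleneck 6, total now 75

Maximum flow value: 75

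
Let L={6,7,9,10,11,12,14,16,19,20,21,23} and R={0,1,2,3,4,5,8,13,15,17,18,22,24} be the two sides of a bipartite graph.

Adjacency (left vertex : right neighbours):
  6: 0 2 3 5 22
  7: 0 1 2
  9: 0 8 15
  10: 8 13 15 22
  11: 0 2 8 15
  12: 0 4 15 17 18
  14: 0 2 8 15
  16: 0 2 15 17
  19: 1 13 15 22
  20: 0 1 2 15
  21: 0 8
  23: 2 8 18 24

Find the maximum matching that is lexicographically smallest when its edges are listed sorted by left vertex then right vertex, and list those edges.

Lex-smallest maximum matching: {(6,3), (7,0), (9,8), (10,13), (11,2), (12,4), (14,15), (16,17), (19,22), (20,1), (23,18)}

|M| = 11 (so the lex-smallest maximum matching has 11 edges)
process left vertices in ascending order; for each, take the smallest-labelled available neighbour that still permits 11 edges overall, or leave it unmatched if none does
lex-smallest matching: {6-3, 7-0, 9-8, 10-13, 11-2, 12-4, 14-15, 16-17, 19-22, 20-1, 23-18}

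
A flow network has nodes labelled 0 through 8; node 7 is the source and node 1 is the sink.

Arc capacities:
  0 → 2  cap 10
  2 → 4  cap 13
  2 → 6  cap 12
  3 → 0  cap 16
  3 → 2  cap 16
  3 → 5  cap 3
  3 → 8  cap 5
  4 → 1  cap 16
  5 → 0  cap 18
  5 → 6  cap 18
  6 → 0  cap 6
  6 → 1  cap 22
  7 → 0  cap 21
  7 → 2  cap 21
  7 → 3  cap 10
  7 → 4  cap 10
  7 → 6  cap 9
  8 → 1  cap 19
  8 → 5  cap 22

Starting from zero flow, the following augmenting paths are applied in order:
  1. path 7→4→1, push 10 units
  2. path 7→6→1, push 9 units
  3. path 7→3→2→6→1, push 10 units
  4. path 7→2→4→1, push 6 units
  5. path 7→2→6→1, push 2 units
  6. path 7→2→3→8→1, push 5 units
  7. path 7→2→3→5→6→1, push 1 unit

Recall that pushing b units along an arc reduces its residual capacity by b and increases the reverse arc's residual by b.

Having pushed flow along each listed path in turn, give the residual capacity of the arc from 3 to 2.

after path 1 (7→4→1, push 10): res(3,2)=16
after path 2 (7→6→1, push 9): res(3,2)=16
after path 3 (7→3→2→6→1, push 10): res(3,2)=6
after path 4 (7→2→4→1, push 6): res(3,2)=6
after path 5 (7→2→6→1, push 2): res(3,2)=6
after path 6 (7→2→3→8→1, push 5): res(3,2)=11
after path 7 (7→2→3→5→6→1, push 1): res(3,2)=12

Residual capacity of (3,2): 12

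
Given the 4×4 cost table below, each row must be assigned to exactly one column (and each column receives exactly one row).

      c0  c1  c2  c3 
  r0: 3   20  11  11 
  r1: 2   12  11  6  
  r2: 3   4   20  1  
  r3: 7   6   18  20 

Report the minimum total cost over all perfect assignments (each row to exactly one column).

Minimum assignment cost: 20

optimal assignment: row0→col2 (cost 11), row1→col0 (cost 2), row2→col3 (cost 1), row3→col1 (cost 6)
total = 11 + 2 + 1 + 6 = 20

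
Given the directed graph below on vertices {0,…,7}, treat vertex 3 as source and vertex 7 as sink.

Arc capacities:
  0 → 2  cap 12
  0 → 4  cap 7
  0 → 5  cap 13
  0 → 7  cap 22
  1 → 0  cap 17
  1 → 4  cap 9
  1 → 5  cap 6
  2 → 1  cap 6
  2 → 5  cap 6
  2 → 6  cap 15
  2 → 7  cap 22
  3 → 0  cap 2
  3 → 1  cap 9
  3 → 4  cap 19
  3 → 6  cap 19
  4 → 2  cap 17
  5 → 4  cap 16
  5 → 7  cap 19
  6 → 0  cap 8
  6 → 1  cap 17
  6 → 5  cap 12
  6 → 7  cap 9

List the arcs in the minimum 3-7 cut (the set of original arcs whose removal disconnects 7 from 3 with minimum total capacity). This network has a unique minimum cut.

Min-cut arcs: {(3,0), (3,1), (3,6), (4,2)} (total capacity 47)

augment #1: 3→0→7 push 2
augment #2: 3→6→7 push 9
augment #3: 3→1→0→7 push 9
augment #4: 3→4→2→7 push 17
augment #5: 3→6→0→7 push 8
augment #6: 3→6→5→7 push 2
max flow = 47; residual-reachable set from 3 gives S-side
cut edges (S→T): {(3,0), (3,1), (3,6), (4,2)} total cap 47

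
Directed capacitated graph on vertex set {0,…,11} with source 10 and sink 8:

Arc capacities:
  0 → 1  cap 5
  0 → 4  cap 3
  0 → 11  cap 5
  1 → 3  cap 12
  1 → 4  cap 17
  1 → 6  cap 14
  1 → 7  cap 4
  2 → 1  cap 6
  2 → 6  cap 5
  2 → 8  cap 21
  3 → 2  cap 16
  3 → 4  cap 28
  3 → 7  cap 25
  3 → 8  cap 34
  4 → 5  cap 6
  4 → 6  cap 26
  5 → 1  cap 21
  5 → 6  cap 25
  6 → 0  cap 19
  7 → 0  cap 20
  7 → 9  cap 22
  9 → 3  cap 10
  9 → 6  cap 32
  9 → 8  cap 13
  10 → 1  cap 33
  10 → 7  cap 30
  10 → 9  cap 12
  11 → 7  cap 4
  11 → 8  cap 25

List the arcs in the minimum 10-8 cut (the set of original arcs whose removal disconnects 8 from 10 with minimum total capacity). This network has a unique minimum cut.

augment #1: 10→9→8 push 12
augment #2: 10→1→3→8 push 12
augment #3: 10→7→9→8 push 1
augment #4: 10→7→0→11→8 push 5
augment #5: 10→7→9→3→8 push 10
max flow = 40; residual-reachable set from 10 gives S-side
cut edges (S→T): {(0,11), (1,3), (9,3), (9,8)} total cap 40

Min-cut arcs: {(0,11), (1,3), (9,3), (9,8)} (total capacity 40)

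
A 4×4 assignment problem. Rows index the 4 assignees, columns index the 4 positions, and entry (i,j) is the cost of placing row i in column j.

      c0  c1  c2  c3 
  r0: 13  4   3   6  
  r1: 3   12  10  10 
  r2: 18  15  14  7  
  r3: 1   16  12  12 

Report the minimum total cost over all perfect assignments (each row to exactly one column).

Minimum assignment cost: 22

optimal assignment: row0→col1 (cost 4), row1→col2 (cost 10), row2→col3 (cost 7), row3→col0 (cost 1)
total = 4 + 10 + 7 + 1 = 22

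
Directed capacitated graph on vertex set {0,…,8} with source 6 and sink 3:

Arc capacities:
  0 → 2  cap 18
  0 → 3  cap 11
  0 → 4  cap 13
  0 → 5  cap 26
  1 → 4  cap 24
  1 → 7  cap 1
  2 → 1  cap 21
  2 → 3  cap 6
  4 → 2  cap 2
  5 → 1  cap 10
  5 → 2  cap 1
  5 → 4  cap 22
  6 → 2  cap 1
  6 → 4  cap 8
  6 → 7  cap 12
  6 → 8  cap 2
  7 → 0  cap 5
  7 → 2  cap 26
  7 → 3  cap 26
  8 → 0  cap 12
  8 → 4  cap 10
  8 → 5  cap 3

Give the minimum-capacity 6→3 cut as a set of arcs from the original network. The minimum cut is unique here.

augment #1: 6→2→3 push 1
augment #2: 6→7→3 push 12
augment #3: 6→4→2→3 push 2
augment #4: 6→8→0→3 push 2
max flow = 17; residual-reachable set from 6 gives S-side
cut edges (S→T): {(4,2), (6,2), (6,7), (6,8)} total cap 17

Min-cut arcs: {(4,2), (6,2), (6,7), (6,8)} (total capacity 17)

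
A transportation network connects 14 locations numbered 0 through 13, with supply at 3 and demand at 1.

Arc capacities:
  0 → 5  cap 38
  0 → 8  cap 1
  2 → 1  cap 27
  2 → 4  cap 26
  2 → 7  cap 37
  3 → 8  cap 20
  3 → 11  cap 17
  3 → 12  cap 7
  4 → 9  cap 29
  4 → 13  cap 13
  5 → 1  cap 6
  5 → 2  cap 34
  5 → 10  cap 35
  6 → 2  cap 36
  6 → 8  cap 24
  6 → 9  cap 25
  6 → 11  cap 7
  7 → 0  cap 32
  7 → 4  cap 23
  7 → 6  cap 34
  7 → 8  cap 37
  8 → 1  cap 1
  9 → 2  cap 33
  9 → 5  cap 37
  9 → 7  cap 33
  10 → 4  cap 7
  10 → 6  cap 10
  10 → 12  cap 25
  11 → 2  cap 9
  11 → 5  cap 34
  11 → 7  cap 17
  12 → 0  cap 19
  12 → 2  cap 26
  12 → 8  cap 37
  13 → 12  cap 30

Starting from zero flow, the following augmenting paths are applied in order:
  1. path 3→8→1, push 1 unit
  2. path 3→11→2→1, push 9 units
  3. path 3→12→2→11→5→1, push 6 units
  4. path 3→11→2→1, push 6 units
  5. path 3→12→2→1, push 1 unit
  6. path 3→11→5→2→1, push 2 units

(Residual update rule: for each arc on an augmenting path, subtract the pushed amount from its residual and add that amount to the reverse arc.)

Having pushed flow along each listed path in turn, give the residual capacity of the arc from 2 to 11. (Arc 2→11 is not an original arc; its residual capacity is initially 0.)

after path 1 (3→8→1, push 1): res(2,11)=0
after path 2 (3→11→2→1, push 9): res(2,11)=9
after path 3 (3→12→2→11→5→1, push 6): res(2,11)=3
after path 4 (3→11→2→1, push 6): res(2,11)=9
after path 5 (3→12→2→1, push 1): res(2,11)=9
after path 6 (3→11→5→2→1, push 2): res(2,11)=9

Residual capacity of (2,11): 9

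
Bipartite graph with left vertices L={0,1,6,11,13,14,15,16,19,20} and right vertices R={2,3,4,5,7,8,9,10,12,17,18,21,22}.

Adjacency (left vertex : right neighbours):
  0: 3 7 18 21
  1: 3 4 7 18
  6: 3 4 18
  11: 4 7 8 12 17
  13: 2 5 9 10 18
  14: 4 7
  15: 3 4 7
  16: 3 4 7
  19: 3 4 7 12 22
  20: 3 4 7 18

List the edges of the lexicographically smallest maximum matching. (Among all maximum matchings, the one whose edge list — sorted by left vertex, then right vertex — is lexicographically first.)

Lex-smallest maximum matching: {(0,21), (1,3), (6,4), (11,8), (13,2), (14,7), (19,12), (20,18)}

|M| = 8 (so the lex-smallest maximum matching has 8 edges)
process left vertices in ascending order; for each, take the smallest-labelled available neighbour that still permits 8 edges overall, or leave it unmatched if none does
lex-smallest matching: {0-21, 1-3, 6-4, 11-8, 13-2, 14-7, 19-12, 20-18}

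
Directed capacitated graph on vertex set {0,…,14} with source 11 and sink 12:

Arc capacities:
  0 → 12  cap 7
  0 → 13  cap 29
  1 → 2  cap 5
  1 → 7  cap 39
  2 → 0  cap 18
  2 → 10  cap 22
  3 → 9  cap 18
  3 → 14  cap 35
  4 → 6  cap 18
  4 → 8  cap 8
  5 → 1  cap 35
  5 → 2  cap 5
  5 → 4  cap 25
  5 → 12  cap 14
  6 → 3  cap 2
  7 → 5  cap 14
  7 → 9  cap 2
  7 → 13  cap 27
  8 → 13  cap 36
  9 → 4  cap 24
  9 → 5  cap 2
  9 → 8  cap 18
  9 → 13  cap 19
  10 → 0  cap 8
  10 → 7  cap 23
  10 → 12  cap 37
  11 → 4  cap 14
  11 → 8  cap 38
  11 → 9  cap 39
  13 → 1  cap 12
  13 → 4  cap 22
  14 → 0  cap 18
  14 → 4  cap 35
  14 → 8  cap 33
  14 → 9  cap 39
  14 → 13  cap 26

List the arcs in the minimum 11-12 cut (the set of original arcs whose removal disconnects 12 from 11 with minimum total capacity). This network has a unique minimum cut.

Min-cut arcs: {(6,3), (9,5), (13,1)} (total capacity 16)

augment #1: 11→9→5→12 push 2
augment #2: 11→4→6→3→14→0→12 push 2
augment #3: 11→8→13→1→2→0→12 push 5
augment #4: 11→8→13→1→7→5→12 push 7
max flow = 16; residual-reachable set from 11 gives S-side
cut edges (S→T): {(6,3), (9,5), (13,1)} total cap 16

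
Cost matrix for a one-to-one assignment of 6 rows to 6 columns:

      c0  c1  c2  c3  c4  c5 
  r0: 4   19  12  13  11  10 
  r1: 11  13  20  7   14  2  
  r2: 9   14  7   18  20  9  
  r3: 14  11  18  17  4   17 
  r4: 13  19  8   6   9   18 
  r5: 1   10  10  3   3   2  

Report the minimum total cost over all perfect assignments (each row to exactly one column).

Minimum assignment cost: 33

one of 2 optimal assignments: row0→col0 (cost 4), row1→col5 (cost 2), row2→col2 (cost 7), row3→col1 (cost 11), row4→col3 (cost 6), row5→col4 (cost 3)
total = 4 + 2 + 7 + 11 + 6 + 3 = 33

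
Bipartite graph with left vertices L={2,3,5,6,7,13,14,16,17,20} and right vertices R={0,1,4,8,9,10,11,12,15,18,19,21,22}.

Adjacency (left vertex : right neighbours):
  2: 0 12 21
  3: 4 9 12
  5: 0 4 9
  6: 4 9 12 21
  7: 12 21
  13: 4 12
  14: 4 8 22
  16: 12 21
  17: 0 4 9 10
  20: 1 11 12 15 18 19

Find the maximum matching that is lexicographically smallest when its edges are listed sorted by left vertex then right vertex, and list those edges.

Lex-smallest maximum matching: {(2,0), (3,4), (5,9), (6,12), (7,21), (14,8), (17,10), (20,1)}

|M| = 8 (so the lex-smallest maximum matching has 8 edges)
process left vertices in ascending order; for each, take the smallest-labelled available neighbour that still permits 8 edges overall, or leave it unmatched if none does
lex-smallest matching: {2-0, 3-4, 5-9, 6-12, 7-21, 14-8, 17-10, 20-1}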